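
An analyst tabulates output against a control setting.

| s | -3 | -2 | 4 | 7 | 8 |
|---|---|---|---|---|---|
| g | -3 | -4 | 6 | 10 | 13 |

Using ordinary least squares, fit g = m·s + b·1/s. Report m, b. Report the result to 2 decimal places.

m = 1.52, b = -0.06

Normal-equation sums: Σs·s = 142, Σs·1/s = 5, Σ1/s·1/s = 12973/28224.
For Xᵀg: Σs·g = 215, Σ1/s·g = 423/56.
Normal equations: [[142, 5]; [5, 12973/28224]]·[m, b]ᵀ = [215, 423/56]ᵀ.
Δ = 142·(12973/28224) − 5² = 568283/14112.
m = (215·(12973/28224) − 5·(423/56))/(568283/14112) = 1723235/1136566; b = (142·(423/56) − 5·215)/(568283/14112) = -33768/568283.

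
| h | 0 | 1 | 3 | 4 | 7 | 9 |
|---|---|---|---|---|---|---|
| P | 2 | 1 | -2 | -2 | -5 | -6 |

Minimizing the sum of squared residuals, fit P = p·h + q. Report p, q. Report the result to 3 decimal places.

p = -0.900, q = 1.600

Setting ∂/∂p … = 0 gives: 156·p + 24·q = -102;  24·p + 6·q = -12.
(Σh·h = 156, Σh = 24, Σ1 = 6, Σh·P = -102, ΣP = -12.)
Eliminating q: 6·(row 1) − 24·(row 2) gives 360·p = 6·(-102) − 24·(-12) = -324, so p = -9/10.
Then q = ((-12) − 24·(-9/10))/6 = 8/5.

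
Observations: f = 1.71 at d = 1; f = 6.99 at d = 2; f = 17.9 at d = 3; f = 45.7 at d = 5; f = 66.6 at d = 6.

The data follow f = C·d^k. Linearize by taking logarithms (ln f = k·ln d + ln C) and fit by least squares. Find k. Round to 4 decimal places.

With ln fᵢ as the transformed response and ln dᵢ as the regressor:
Σln d = 5.1930, Σ(ln d)² = 7.4881, Σln f = 13.3866, Σln d·ln f = 18.1916.
Equations: 7.4881·k + 5.1930·ln C = 18.1916;  5.1930·k + 5·ln C = 13.3866.
Slope k = (n·Σln d·ln f − Σln d·Σln f)/(n·Σ(ln d)² − (Σln d)²) = (5·18.1916 − 5.1930·13.3866)/10.4737 = 2.04723; ln C = (Σln f − k·Σln d)/n = 0.55108.

k = 2.0472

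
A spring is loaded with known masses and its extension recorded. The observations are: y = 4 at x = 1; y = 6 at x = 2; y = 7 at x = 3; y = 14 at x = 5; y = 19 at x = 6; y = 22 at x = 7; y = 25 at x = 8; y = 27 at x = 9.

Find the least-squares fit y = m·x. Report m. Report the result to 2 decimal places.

From the data, Σx·x = 269.
Right-hand side: Σx·y = 818.
So AᵀA·[m]ᵀ = Aᵀy: [[269]]·[m]ᵀ = [818]ᵀ.
Hence m = 818 / 269 ≈ 3.04089.

m = 3.04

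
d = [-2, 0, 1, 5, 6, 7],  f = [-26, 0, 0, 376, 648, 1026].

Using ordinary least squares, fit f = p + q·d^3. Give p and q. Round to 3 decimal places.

Forming MᵀM = [[6, 677]; [677, 179995]] and Mᵀf = [2024, 539094]ᵀ gives MᵀM·[p, q]ᵀ = Mᵀf.
Δ = 6·179995 − 677² = 621641.
p = (2024·179995 − 677·539094)/621641 = -656758/621641; q = (6·539094 − 677·2024)/621641 = 1864316/621641.

p = -1.056, q = 2.999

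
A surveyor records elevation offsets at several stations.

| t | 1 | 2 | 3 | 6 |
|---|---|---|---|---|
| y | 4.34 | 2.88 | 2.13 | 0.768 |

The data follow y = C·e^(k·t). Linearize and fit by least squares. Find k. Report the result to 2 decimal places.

With ln yᵢ as the transformed response and tᵢ as the regressor:
AᵀA = [[50.0000, 12.0000]; [12.0000, 4]], rhs = [4.2680, 3.0178]ᵀ  (here Σt = 12.0000, Σ(t)² = 50.0000, Σln y = 3.0178, Σt·ln y = 4.2680).
Slope k = (n·Σt·ln y − Σt·Σln y)/(n·Σ(t)² − (Σt)²) = (4·4.2680 − 12.0000·3.0178)/56.0000 = -0.34182; ln C = (Σln y − k·Σt)/n = 1.77991.

k = -0.34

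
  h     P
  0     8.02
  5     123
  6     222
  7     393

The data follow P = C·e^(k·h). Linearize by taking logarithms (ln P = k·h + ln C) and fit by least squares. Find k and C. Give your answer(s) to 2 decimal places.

k = 0.55, C = 7.95

With ln Pᵢ as the transformed response and hᵢ as the regressor:
Σh = 18.0000, Σ(h)² = 110.0000, Σln P = 18.2706, Σh·ln P = 98.2937.
Equations: 110.0000·k + 18.0000·ln C = 98.2937;  18.0000·k + 4·ln C = 18.2706.
Slope k = (n·Σh·ln P − Σh·Σln P)/(n·Σ(h)² − (Σh)²) = (4·98.2937 − 18.0000·18.2706)/116.0000 = 0.55434; ln C = (Σln P − k·Σh)/n = 2.07311, so C = exp(2.07311) = 7.94955.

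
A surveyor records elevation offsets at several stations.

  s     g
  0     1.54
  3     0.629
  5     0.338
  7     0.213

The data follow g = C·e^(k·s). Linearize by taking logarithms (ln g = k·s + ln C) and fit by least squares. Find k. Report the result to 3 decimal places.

With ln gᵢ as the transformed response and sᵢ as the regressor:
AᵀA = [[83.0000, 15.0000]; [15.0000, 4]], rhs = [-17.6397, -2.6630]ᵀ  (here Σs = 15.0000, Σ(s)² = 83.0000, Σln g = -2.6630, Σs·ln g = -17.6397).
Slope k = (n·Σs·ln g − Σs·Σln g)/(n·Σ(s)² − (Σs)²) = (4·-17.6397 − 15.0000·-2.6630)/107.0000 = -0.28611; ln C = (Σln g − k·Σs)/n = 0.40715.

k = -0.286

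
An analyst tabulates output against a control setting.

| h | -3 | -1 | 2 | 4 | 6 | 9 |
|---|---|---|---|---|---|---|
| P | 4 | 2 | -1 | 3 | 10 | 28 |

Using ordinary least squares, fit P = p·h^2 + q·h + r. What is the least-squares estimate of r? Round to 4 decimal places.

The normal system AᵀA·[p, q, r]ᵀ = AᵀP is [[8211, 989, 147]; [989, 147, 17]; [147, 17, 6]]·[p, q, r]ᵀ = [2710, 308, 46]ᵀ.
Solving the 3×3 system (Gaussian elimination) gives p = 54739/127816, q = -87313/127816, r = -28449/31954.

r = -0.8903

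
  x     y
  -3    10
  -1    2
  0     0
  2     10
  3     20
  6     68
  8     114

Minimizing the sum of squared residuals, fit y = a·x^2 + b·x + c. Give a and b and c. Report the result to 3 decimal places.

Entries of AᵀA: Σx^2·x^2 = 5571, Σx^2·x = 735, Σx^2 = 123, Σx·x = 123, Σx = 15, Σ1 = 7.
Right-hand side: Σx^2·y = 10056, Σx·y = 1368, Σy = 224.
AᵀA·[a, b, c]ᵀ = Aᵀy becomes [[5571, 735, 123]; [735, 123, 15]; [123, 15, 7]]·[a, b, c]ᵀ = [10056, 1368, 224]ᵀ.
Row-reducing yields a = 835/532, b = 867/532, c = 13/14.

a = 1.570, b = 1.630, c = 0.929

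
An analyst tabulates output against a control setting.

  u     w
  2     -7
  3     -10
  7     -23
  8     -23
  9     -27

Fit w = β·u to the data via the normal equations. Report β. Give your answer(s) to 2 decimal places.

β = -3.05

Compute the Gram sums: Σu·u = 207.
Right-hand side: Σu·w = -632.
Normal equations: [[207]]·[β]ᵀ = [-632]ᵀ.
β = (-632)/207 = -3.05314.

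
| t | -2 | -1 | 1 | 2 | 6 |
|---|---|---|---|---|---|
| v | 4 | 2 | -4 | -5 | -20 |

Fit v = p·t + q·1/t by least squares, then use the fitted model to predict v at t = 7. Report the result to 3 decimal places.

v̂ = -22.480

Entries of AᵀA: Σt·t = 46, Σt·1/t = 5, Σ1/t·1/t = 91/36.
Moment sums: Σt·v = -144, Σ1/t·v = -83/6.
Eliminating q: (91/36)·(row 1) − 5·(row 2) gives (1643/18)·p = (91/36)·(-144) − 5·(-83/6) = -1769/6, so p = -5307/1643.
Then q = ((-83/6) − 5·(-5307/1643))/(91/36) = 1506/1643.
At t = 7: v̂ = (-5307/1643)·(7) + (1506/1643)·(1/7) = -258537/11501.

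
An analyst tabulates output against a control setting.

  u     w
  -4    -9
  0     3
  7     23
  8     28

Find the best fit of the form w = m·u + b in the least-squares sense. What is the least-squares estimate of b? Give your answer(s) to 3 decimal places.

b = 2.972

The normal equations are: 129·m + 11·b = 421;  11·m + 4·b = 45.
(Σu·u = 129, Σu = 11, Σ1 = 4, Σu·w = 421, Σw = 45.)
det = 129·4 − 11² = 395.
m = (421·4 − 11·45)/395 = 1189/395; b = (129·45 − 11·421)/395 = 1174/395.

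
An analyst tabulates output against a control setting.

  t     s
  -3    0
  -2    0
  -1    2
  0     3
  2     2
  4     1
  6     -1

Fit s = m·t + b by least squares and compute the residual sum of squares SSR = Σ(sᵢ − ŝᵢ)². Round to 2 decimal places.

SSR = 11.44

Sums needed: Σt·t = 70, Σt = 6, Σ1 = 7.
Right-hand side: Σt·s = 0, Σs = 7.
Normal equations: [[70, 6]; [6, 7]]·[m, b]ᵀ = [0, 7]ᵀ.
Determinant 70·7 − 6² = 454.
m = (0·7 − 6·7)/454 = -21/227; b = (70·7 − 6·0)/454 = 245/227.
Residuals: -308/227, -287/227, 188/227, 436/227, 251/227, 66/227, -346/227; SSR = 2598/227.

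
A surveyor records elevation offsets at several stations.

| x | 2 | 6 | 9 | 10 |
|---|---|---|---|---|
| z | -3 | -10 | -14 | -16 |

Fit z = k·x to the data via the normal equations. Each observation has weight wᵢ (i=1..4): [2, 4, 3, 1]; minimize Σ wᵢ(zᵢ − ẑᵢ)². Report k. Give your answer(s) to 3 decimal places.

k = -1.596

MᵀWM·[k]ᵀ = MᵀWz reads: 495·k = -790.
(Σwᵢ·x·x = 495, Σwᵢ·x·z = -790.)
Hence k = -790 / 495 ≈ -1.59596.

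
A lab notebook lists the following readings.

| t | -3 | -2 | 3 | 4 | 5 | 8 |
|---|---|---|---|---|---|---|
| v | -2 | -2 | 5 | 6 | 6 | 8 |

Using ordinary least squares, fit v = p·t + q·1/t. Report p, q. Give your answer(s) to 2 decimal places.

p = 1.08, q = 0.90

With design matrix M, MᵀM = [[127, 6]; [6, 8501/14400]] and Mᵀv = [143, 211/30]ᵀ.
Eliminating q: (8501/14400)·(row 1) − 6·(row 2) gives (561227/14400)·p = (8501/14400)·143 − 6·(211/30) = 607963/14400, so p = 607963/561227.
Then q = ((211/30) − 6·(607963/561227))/(8501/14400) = 507360/561227.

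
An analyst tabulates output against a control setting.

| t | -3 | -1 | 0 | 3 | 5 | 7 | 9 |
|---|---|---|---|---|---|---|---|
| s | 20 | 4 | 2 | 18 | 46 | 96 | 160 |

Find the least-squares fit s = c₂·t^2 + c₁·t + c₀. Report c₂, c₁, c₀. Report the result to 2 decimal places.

c₂ = 2.03, c₁ = -0.63, c₀ = 0.83

Compute the Gram sums: Σt^2·t^2 = 9750, Σt^2·t = 1196, Σt^2 = 174, Σt·t = 174, Σt = 20, Σ1 = 7.
Moment sums: Σt^2·s = 19160, Σt·s = 2332, Σs = 346.
So MᵀM·[c₂, c₁, c₀]ᵀ = Mᵀs: [[9750, 1196, 174]; [1196, 174, 20]; [174, 20, 7]]·[c₂, c₁, c₀]ᵀ = [19160, 2332, 346]ᵀ.
Inverting the 3×3 Gram matrix, [c₂, c₁, c₀]ᵀ = [73770/36383, -22906/36383, 30094/36383]ᵀ.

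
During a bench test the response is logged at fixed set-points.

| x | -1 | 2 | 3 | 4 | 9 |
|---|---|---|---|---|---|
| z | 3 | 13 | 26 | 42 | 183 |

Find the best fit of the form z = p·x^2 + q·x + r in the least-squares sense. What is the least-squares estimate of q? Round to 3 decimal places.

Compute the Gram sums: Σx^2·x^2 = 6915, Σx^2·x = 827, Σx^2 = 111, Σx·x = 111, Σx = 17, Σ1 = 5.
For Aᵀz: Σx^2·z = 15784, Σx·z = 1916, Σz = 267.
So AᵀA·[p, q, r]ᵀ = Aᵀz: [[6915, 827, 111]; [827, 111, 17]; [111, 17, 5]]·[p, q, r]ᵀ = [15784, 1916, 267]ᵀ.
Solving the 3×3 system (Gaussian elimination) gives p = 177711/86606, q = 139423/86606, r = 102769/43303.

q = 1.610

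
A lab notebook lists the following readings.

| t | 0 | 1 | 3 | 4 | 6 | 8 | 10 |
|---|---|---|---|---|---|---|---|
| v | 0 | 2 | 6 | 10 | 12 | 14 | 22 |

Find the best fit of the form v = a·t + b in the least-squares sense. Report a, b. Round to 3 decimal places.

From the data, Σt·t = 226, Σt = 32, Σ1 = 7.
Right-hand side: Σt·v = 464, Σv = 66.
Normal equations: [[226, 32]; [32, 7]]·[a, b]ᵀ = [464, 66]ᵀ.
Eliminating b: 7·(row 1) − 32·(row 2) gives 558·a = 7·464 − 32·66 = 1136, so a = 568/279.
Then b = (66 − 32·(568/279))/7 = 34/279.

a = 2.036, b = 0.122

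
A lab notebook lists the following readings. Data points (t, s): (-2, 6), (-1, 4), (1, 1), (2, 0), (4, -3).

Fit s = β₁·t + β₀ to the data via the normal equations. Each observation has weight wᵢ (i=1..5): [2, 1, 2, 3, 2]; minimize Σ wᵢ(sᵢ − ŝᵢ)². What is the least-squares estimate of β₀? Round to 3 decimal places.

β₀ = 2.821

The normal equations are: 55·β₁ + 11·β₀ = -50;  11·β₁ + 10·β₀ = 12.
Δ = 55·10 − 11² = 429.
β₁ = ((-50)·10 − 11·12)/429 = -632/429; β₀ = (55·12 − 11·(-50))/429 = 110/39.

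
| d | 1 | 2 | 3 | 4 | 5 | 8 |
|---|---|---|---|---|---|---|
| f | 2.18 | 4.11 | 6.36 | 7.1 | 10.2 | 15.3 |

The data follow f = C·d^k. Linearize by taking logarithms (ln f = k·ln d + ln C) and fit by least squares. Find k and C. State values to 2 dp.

Linearized form: ln f = k·ln d + ln C. From the 6 transformed points,
AᵀA = [[10.5236, 6.8669]; [6.8669, 6]], rhs = [15.1396, 11.0531]ᵀ  (here Σln d = 6.8669, Σ(ln d)² = 10.5236, Σln f = 11.0531, Σln d·ln f = 15.1396).
Solving (det = 15.9867): k = 0.93431, ln C = 0.77288, so C = exp(0.77288) = 2.16599.

k = 0.93, C = 2.17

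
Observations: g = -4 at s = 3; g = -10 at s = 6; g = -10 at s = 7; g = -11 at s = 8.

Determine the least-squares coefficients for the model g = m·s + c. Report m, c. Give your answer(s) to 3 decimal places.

Normal-equation sums: Σs·s = 158, Σs = 24, Σ1 = 4.
For Mᵀg: Σs·g = -230, Σg = -35.
MᵀM·[m, c]ᵀ = Mᵀg becomes [[158, 24]; [24, 4]]·[m, c]ᵀ = [-230, -35]ᵀ.
Δ = 158·4 − 24² = 56.
m = ((-230)·4 − 24·(-35))/56 = -10/7; c = (158·(-35) − 24·(-230))/56 = -5/28.

m = -1.429, c = -0.179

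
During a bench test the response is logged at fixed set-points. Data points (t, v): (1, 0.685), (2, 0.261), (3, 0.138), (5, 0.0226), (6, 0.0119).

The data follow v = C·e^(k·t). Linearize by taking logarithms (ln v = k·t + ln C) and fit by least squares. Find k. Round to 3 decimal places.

With ln vᵢ as the transformed response and tᵢ as the regressor:
Sums: Σt = 17.0000, Σ(t)² = 75.0000, Σln v = -11.9231, Σt·ln v = -54.5426.
Normal system: [[75.0000, 17.0000]; [17.0000, 5]]·[k, ln C]ᵀ = [-54.5426, -11.9231]ᵀ.
Slope k = (n·Σt·ln v − Σt·Σln v)/(n·Σ(t)² − (Σt)²) = (5·-54.5426 − 17.0000·-11.9231)/86.0000 = -0.81419; ln C = (Σln v − k·Σt)/n = 0.38364.

k = -0.814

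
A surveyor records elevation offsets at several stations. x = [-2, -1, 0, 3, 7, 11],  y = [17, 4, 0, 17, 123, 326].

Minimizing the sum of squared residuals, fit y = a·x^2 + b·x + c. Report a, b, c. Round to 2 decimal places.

Forming MᵀM = [[17140, 1692, 184]; [1692, 184, 18]; [184, 18, 6]] and Mᵀy = [45698, 4460, 487]ᵀ gives MᵀM·[a, b, c]ᵀ = Mᵀy.
Row-reducing yields a = 43528/14629, b = -442273/146290, c = -73948/73145.

a = 2.98, b = -3.02, c = -1.01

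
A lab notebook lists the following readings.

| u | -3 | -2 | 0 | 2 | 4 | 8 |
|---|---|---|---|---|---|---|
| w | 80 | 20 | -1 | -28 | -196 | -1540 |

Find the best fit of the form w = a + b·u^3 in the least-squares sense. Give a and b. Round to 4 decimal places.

a = -2.7342, b = -3.0029

Setting ∂/∂a … = 0 gives: 6·a + 549·b = -1665;  549·a + 267097·b = -803568.
Eliminating b: 267097·(row 1) − 549·(row 2) gives 1301181·a = 267097·(-1665) − 549·(-803568) = -3557673, so a = -169413/61961.
Then b = ((-803568) − 549·(-169413/61961))/267097 = -186063/61961.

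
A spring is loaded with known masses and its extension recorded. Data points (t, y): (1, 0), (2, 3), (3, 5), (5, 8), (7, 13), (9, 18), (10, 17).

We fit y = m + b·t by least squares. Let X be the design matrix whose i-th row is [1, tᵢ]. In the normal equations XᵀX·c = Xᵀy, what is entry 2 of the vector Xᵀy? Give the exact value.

484

Entry 2 ↔ basis t, so (Xᵀy)_{2} = Σᵢ (t)·yᵢ = (1)·(0) + (2)·(3) + (3)·(5) + (5)·(8) + (7)·(13) + (9)·(18) + (10)·(17) = 484.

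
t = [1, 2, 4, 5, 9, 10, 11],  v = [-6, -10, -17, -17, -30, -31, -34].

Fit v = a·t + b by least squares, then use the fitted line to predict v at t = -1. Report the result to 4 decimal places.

v̂ = -1.5372

With design matrix X, XᵀX = [[348, 42]; [42, 7]] and Xᵀv = [-1133, -145]ᵀ.
Eliminating b: 7·(row 1) − 42·(row 2) gives 672·a = 7·(-1133) − 42·(-145) = -1841, so a = -263/96.
Then b = ((-145) − 42·(-263/96))/7 = -479/112.
At t = -1: v̂ = (-263/96)·(-1) + (-479/112)·(1) = -1033/672.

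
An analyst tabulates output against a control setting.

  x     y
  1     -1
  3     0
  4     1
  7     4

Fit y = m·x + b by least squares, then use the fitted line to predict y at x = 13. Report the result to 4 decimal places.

ŷ = 8.8933

With design matrix M, MᵀM = [[75, 15]; [15, 4]] and Mᵀy = [31, 4]ᵀ.
det = 75·4 − 15² = 75.
m = (31·4 − 15·4)/75 = 64/75; b = (75·4 − 15·31)/75 = -11/5.
At x = 13: ŷ = (64/75)·(13) + (-11/5)·(1) = 667/75.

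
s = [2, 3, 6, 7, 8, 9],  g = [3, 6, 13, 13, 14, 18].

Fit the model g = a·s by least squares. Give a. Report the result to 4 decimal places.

a = 1.9218

Entries of XᵀX: Σs·s = 243.
For Xᵀg: Σs·g = 467.
Normal equations: [[243]]·[a]ᵀ = [467]ᵀ.
a = 467/243 = 1.92181.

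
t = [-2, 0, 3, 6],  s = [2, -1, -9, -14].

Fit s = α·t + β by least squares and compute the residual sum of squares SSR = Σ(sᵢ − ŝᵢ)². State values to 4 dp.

SSR = 1.7551

Sums needed: Σt·t = 49, Σt = 7, Σ1 = 4.
For Aᵀs: Σt·s = -115, Σs = -22.
AᵀA·[α, β]ᵀ = Aᵀs becomes [[49, 7]; [7, 4]]·[α, β]ᵀ = [-115, -22]ᵀ.
det = 49·4 − 7² = 147.
α = ((-115)·4 − 7·(-22))/147 = -102/49; β = (49·(-22) − 7·(-115))/147 = -13/7.
Residuals: -15/49, 6/7, -44/49, 17/49; SSR = 86/49.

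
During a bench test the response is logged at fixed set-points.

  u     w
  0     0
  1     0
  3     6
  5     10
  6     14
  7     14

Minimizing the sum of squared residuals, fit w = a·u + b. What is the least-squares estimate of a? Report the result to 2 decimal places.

a = 2.25

Forming AᵀA = [[120, 22]; [22, 6]] and Aᵀw = [250, 44]ᵀ gives AᵀA·[a, b]ᵀ = Aᵀw.
Eliminating b: 6·(row 1) − 22·(row 2) gives 236·a = 6·250 − 22·44 = 532, so a = 133/59.
Then b = (44 − 22·(133/59))/6 = -55/59.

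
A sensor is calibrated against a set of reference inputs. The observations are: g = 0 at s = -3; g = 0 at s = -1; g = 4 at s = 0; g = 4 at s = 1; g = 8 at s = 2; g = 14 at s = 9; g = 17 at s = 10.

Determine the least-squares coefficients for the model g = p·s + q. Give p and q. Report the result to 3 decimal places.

p = 1.303, q = 3.363

With design matrix A, AᵀA = [[196, 18]; [18, 7]] and Aᵀg = [316, 47]ᵀ.
Δ = 196·7 − 18² = 1048.
p = (316·7 − 18·47)/1048 = 683/524; q = (196·47 − 18·316)/1048 = 881/262.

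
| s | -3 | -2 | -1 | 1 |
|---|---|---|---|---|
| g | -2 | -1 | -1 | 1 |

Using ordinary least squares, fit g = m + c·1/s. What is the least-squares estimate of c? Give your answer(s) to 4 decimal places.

c = 1.1619

With design matrix X, XᵀX = [[4, -5/6]; [-5/6, 85/36]] and Xᵀg = [-3, 19/6]ᵀ.
Eliminating c: (85/36)·(row 1) − (-5/6)·(row 2) gives (35/4)·m = (85/36)·(-3) − (-5/6)·(19/6) = -40/9, so m = -32/63.
Then c = ((19/6) − (-5/6)·(-32/63))/(85/36) = 122/105.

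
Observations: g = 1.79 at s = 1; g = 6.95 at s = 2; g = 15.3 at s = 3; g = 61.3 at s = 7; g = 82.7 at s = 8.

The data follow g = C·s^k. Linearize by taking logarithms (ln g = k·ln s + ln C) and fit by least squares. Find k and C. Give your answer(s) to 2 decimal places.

With ln gᵢ as the transformed response and ln sᵢ as the regressor:
Sums: Σln s = 5.8171, Σ(ln s)² = 9.7980, Σln g = 13.7798, Σln s·ln g = 21.5308.
Normal system: [[9.7980, 5.8171]; [5.8171, 5]]·[k, ln C]ᵀ = [21.5308, 13.7798]ᵀ.
Slope k = (n·Σln s·ln g − Σln s·Σln g)/(n·Σ(ln s)² − (Σln s)²) = (5·21.5308 − 5.8171·13.7798)/15.1514 = 1.81470; ln C = (Σln g − k·Σln s)/n = 0.64469, so C = exp(0.64469) = 1.90541.

k = 1.81, C = 1.91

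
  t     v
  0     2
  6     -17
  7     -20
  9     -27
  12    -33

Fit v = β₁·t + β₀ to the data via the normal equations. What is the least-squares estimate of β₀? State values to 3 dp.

β₀ = 1.279

With design matrix A, AᵀA = [[310, 34]; [34, 5]] and Aᵀv = [-881, -95]ᵀ.
det = 310·5 − 34² = 394.
β₁ = ((-881)·5 − 34·(-95))/394 = -1175/394; β₀ = (310·(-95) − 34·(-881))/394 = 252/197.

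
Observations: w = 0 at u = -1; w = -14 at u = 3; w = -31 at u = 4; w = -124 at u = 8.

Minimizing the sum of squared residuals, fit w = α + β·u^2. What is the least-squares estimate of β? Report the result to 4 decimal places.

β = -1.9741

With design matrix M, MᵀM = [[4, 90]; [90, 4434]] and Mᵀw = [-169, -8558]ᵀ.
Determinant 4·4434 − 90² = 9636.
α = ((-169)·4434 − 90·(-8558))/9636 = 3479/1606; β = (4·(-8558) − 90·(-169))/9636 = -9511/4818.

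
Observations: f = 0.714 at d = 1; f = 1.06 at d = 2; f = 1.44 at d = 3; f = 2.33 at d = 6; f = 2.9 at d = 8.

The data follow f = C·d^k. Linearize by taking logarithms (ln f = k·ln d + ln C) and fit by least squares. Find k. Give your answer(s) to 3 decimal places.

k = 0.680

Taking logs, ln f = k·ln d + ln C, so regress ln f on ln d.
Over the data: Σln d = 5.6630, Σ(ln d)² = 9.2219, Σln f = 1.9966, Σln d·ln f = 4.1706.
Normal system: [[9.2219, 5.6630]; [5.6630, 5]]·[k, ln C]ᵀ = [4.1706, 1.9966]ᵀ.
Solving (det = 14.0403): k = 0.67991, ln C = -0.37074.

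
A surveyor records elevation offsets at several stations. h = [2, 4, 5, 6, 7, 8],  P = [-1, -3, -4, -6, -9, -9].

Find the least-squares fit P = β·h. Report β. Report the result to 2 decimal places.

β = -1.06

The normal equations are: 194·β = -205.
(Σh·h = 194, Σh·P = -205.)
β = (-205)/194 = -1.0567.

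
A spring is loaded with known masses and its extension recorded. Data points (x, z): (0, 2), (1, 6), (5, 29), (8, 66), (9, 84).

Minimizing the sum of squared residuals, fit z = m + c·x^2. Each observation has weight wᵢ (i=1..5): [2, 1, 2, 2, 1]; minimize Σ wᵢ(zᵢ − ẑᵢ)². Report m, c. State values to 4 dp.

With design matrix A, AᵀWA = [[8, 260]; [260, 16004]] and AᵀWz = [284, 16708]ᵀ.
Determinant 8·16004 − 260² = 60432.
m = (284·16004 − 260·16708)/60432 = 12566/3777; c = (8·16708 − 260·284)/60432 = 3739/3777.

m = 3.3270, c = 0.9899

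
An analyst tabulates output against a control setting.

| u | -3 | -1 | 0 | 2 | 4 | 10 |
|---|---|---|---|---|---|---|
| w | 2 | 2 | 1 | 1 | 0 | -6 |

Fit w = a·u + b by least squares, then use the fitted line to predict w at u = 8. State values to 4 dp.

ŵ = -3.7358

Forming AᵀA = [[130, 12]; [12, 6]] and Aᵀw = [-66, 0]ᵀ gives AᵀA·[a, b]ᵀ = Aᵀw.
Eliminating b: 6·(row 1) − 12·(row 2) gives 636·a = 6·(-66) − 12·0 = -396, so a = -33/53.
Then b = (0 − 12·(-33/53))/6 = 66/53.
At u = 8: ŵ = (-33/53)·(8) + (66/53)·(1) = -198/53.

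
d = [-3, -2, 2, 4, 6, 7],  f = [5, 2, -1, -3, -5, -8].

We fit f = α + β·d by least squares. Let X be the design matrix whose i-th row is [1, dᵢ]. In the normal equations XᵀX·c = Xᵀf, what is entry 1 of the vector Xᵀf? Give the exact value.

Entry 1 ↔ basis 1, so (Xᵀf)_{1} = Σᵢ fᵢ = (1)·(5) + (1)·(2) + (1)·(-1) + (1)·(-3) + (1)·(-5) + (1)·(-8) = -10.

-10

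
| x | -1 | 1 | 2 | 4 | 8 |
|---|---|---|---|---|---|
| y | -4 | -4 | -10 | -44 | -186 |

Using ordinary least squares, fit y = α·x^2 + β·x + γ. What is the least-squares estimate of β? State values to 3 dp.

β = 1.077

Forming AᵀA = [[4370, 584, 86]; [584, 86, 14]; [86, 14, 5]] and Aᵀy = [-12656, -1684, -248]ᵀ gives AᵀA·[α, β, γ]ᵀ = Aᵀy.
Solving the 3×3 system (Gaussian elimination) gives α = -100/33, β = 14/13, γ = -212/429.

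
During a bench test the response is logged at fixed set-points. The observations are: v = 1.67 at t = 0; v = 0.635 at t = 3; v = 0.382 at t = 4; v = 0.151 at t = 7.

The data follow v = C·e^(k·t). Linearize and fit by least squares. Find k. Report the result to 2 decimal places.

Linearized form: ln v = k·t + ln C. From the 4 transformed points,
Over the data: Σt = 14.0000, Σ(t)² = 74.0000, Σln v = -2.7941, Σt·ln v = -18.4451.
Normal system: [[74.0000, 14.0000]; [14.0000, 4]]·[k, ln C]ᵀ = [-18.4451, -2.7941]ᵀ.
Δ = 74.0000·4 − (14.0000)² = 100.0000; k = (-18.4451·4 − 14.0000·-2.7941)/100.0000 = -0.34663, ln C = (74.0000·-2.7941 − 14.0000·-18.4451)/100.0000 = 0.51466.

k = -0.35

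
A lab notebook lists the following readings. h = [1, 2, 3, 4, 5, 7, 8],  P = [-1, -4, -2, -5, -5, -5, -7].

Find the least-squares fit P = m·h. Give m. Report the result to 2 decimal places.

m = -0.90

From the data, Σh·h = 168.
Right-hand side: Σh·P = -151.
Normal equations: [[168]]·[m]ᵀ = [-151]ᵀ.
Hence m = -151 / 168 ≈ -0.89881.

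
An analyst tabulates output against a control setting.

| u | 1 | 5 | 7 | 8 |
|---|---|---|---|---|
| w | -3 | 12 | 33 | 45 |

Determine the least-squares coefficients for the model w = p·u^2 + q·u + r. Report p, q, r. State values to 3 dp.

Forming XᵀX = [[7123, 981, 139]; [981, 139, 21]; [139, 21, 4]] and Xᵀw = [4794, 648, 87]ᵀ gives XᵀX·[p, q, r]ᵀ = Xᵀw.
Inverting the 3×3 Gram matrix, [p, q, r]ᵀ = [127/124, -285/124, -55/31]ᵀ.

p = 1.024, q = -2.298, r = -1.774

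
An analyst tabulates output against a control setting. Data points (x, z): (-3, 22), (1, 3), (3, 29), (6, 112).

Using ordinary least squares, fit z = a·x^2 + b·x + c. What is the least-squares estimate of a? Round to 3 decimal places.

a = 2.948

Forming AᵀA = [[1459, 217, 55]; [217, 55, 7]; [55, 7, 4]] and Aᵀz = [4494, 696, 166]ᵀ gives AᵀA·[a, b, c]ᵀ = Aᵀz.
Solving the 3×3 system (Gaussian elimination) gives a = 30385/10308, b = 11951/10308, c = -1821/1718.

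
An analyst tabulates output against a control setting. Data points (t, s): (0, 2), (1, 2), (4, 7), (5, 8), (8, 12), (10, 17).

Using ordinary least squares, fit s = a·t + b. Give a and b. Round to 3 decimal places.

a = 1.487, b = 1.062

With design matrix X, XᵀX = [[206, 28]; [28, 6]] and Xᵀs = [336, 48]ᵀ.
Eliminating b: 6·(row 1) − 28·(row 2) gives 452·a = 6·336 − 28·48 = 672, so a = 168/113.
Then b = (48 − 28·(168/113))/6 = 120/113.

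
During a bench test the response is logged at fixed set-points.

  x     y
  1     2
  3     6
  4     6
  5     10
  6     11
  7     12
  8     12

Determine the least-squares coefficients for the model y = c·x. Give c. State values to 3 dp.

Compute the Gram sums: Σx·x = 200.
Right-hand side: Σx·y = 340.
Hence c = 340 / 200 ≈ 1.7.

c = 1.700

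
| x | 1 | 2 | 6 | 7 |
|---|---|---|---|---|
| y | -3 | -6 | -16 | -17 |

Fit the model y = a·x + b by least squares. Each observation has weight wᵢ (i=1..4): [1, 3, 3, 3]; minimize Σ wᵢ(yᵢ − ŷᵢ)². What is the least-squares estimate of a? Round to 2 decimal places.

The normal system AᵀWA·[a, b]ᵀ = AᵀWy is [[268, 46]; [46, 10]]·[a, b]ᵀ = [-684, -120]ᵀ.
det = 268·10 − 46² = 564.
a = ((-684)·10 − 46·(-120))/564 = -110/47; b = (268·(-120) − 46·(-684))/564 = -58/47.

a = -2.34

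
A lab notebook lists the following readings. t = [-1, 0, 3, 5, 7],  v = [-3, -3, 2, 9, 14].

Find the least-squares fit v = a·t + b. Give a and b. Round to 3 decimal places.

a = 2.205, b = -2.375

Entries of AᵀA: Σt·t = 84, Σt = 14, Σ1 = 5.
For Aᵀv: Σt·v = 152, Σv = 19.
Normal equations: [[84, 14]; [14, 5]]·[a, b]ᵀ = [152, 19]ᵀ.
Δ = 84·5 − 14² = 224.
a = (152·5 − 14·19)/224 = 247/112; b = (84·19 − 14·152)/224 = -19/8.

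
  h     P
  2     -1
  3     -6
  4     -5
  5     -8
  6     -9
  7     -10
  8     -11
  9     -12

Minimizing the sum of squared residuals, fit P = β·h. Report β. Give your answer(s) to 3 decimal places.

With design matrix X, XᵀX = [[284]] and XᵀP = [-400]ᵀ.
Hence β = -400 / 284 ≈ -1.40845.

β = -1.408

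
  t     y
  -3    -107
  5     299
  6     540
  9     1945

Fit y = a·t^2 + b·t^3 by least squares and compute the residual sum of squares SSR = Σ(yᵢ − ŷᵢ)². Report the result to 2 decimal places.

SSR = 2.42

From the data, Σt^2·t^2 = 8563, Σt^2·t^3 = 69707, Σt^3·t^3 = 594451.
Moment sums: Σt^2·y = 183497, Σt^3·y = 1574809.
Normal equations: [[8563, 69707]; [69707, 594451]]·[a, b]ᵀ = [183497, 1574809]ᵀ.
Determinant 8563·594451 − 69707² = 231218064.
a = (183497·594451 − 69707·1574809)/231218064 = -877823/291942; b = (8563·1574809 − 69707·183497)/231218064 = 9639779/3211362.
Residuals: 28276/25487, -187434/178409, -24382/178409, 46694/178409; SSR = 432060/178409.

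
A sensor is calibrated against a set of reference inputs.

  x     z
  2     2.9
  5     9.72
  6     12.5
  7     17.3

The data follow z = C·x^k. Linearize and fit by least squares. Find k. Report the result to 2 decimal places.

Let Y = ln z. Fitting Y = k·ln x + ln C by least squares:
Σln x = 6.0403, Σ(ln x)² = 10.0677, Σln z = 8.7153, Σln x·ln z = 14.4709.
Equations: 10.0677·k + 6.0403·ln C = 14.4709;  6.0403·k + 4·ln C = 8.7153.
Slope k = (n·Σln x·ln z − Σln x·Σln z)/(n·Σ(ln x)² − (Σln x)²) = (4·14.4709 − 6.0403·8.7153)/3.7862 = 1.38417; ln C = (Σln z − k·Σln x)/n = 0.08865.

k = 1.38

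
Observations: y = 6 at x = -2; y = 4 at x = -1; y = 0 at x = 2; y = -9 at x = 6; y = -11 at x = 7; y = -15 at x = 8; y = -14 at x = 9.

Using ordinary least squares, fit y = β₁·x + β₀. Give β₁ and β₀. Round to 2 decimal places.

Normal-equation sums: Σx·x = 239, Σx = 29, Σ1 = 7.
For Mᵀy: Σx·y = -393, Σy = -39.
MᵀM·[β₁, β₀]ᵀ = Mᵀy becomes [[239, 29]; [29, 7]]·[β₁, β₀]ᵀ = [-393, -39]ᵀ.
Determinant 239·7 − 29² = 832.
β₁ = ((-393)·7 − 29·(-39))/832 = -405/208; β₀ = (239·(-39) − 29·(-393))/832 = 519/208.

β₁ = -1.95, β₀ = 2.50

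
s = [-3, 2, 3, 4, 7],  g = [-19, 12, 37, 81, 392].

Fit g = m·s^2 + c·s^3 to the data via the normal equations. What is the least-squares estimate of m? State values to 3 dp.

With design matrix X, XᵀX = [[2835, 17863]; [17863, 123267]] and Xᵀg = [20714, 141248]ᵀ.
Eliminating c: 123267·(row 1) − 17863·(row 2) gives 30375176·m = 123267·20714 − 17863·141248 = 30239614, so m = 15119807/15187588.
Then c = (141248 − 17863·(15119807/15187588))/123267 = 15211949/15187588.

m = 0.996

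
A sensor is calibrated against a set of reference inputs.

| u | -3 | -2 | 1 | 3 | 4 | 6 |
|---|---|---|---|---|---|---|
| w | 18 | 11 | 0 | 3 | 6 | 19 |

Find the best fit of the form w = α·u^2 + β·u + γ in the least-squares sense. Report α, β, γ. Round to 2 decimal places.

Compute the Gram sums: Σu^2·u^2 = 1731, Σu^2·u = 273, Σu^2 = 75, Σu·u = 75, Σu = 9, Σ1 = 6.
Right-hand side: Σu^2·w = 1013, Σu·w = 71, Σw = 57.
Solving the 3×3 system (Gaussian elimination) gives α = 289/320, β = -2489/960, γ = 21/10.

α = 0.90, β = -2.59, γ = 2.10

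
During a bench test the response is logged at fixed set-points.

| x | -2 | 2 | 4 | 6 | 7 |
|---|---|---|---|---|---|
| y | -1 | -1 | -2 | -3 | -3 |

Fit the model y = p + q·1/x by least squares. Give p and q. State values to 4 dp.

The normal equations are: 5·p + (47/84)·q = -10;  (47/84)·p + (4309/7056)·q = -10/7.
Eliminating q: (4309/7056)·(row 1) − (47/84)·(row 2) gives (2417/882)·p = (4309/7056)·(-10) − (47/84)·(-10/7) = -2675/504, so p = -18725/9668.
Then q = ((-10/7) − (47/84)·(-18725/9668))/(4309/7056) = -1365/2417.

p = -1.9368, q = -0.5647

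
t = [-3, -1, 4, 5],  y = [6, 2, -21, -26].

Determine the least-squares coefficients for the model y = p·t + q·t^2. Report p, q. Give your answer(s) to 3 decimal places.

Setting ∂/∂p … = 0 gives: 51·p + 161·q = -234;  161·p + 963·q = -930.
(Σt·t = 51, Σt·t^2 = 161, Σt^2·t^2 = 963, Σt·y = -234, Σt^2·y = -930.)
Δ = 51·963 − 161² = 23192.
p = ((-234)·963 − 161·(-930))/23192 = -18903/5798; q = (51·(-930) − 161·(-234))/23192 = -2439/5798.

p = -3.260, q = -0.421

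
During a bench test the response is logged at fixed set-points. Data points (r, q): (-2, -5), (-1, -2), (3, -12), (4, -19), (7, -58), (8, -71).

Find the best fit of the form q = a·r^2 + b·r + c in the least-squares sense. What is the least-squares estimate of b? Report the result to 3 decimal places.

b = -0.351

Compute the Gram sums: Σr^2·r^2 = 6851, Σr^2·r = 937, Σr^2 = 143, Σr·r = 143, Σr = 19, Σ1 = 6.
Moment sums: Σr^2·q = -7820, Σr·q = -1074, Σq = -167.
MᵀM·[a, b, c]ᵀ = Mᵀq becomes [[6851, 937, 143]; [937, 143, 19]; [143, 19, 6]]·[a, b, c]ᵀ = [-7820, -1074, -167]ᵀ.
Row-reducing yields a = -5798/5439, b = -1907/5439, c = -341/259.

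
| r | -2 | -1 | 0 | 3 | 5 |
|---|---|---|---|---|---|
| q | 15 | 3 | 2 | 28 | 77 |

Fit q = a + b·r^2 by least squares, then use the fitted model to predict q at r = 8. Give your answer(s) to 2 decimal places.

The normal system MᵀM·[a, b]ᵀ = Mᵀq is [[5, 39]; [39, 723]]·[a, b]ᵀ = [125, 2240]ᵀ.
Determinant 5·723 − 39² = 2094.
a = (125·723 − 39·2240)/2094 = 1005/698; b = (5·2240 − 39·125)/2094 = 6325/2094.
At r = 8: q̂ = (1005/698)·(1) + (6325/2094)·(64) = 407815/2094.

q̂ = 194.75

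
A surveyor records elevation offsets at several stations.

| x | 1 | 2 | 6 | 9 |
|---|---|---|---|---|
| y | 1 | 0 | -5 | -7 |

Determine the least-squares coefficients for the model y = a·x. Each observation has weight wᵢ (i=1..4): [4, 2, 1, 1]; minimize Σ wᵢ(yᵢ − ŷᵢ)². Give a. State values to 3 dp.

AᵀWA·[a]ᵀ = AᵀWy reads: 129·a = -89.
(Σwᵢ·x·x = 129, Σwᵢ·x·y = -89.)
a = (-89)/129 = -0.689922.

a = -0.690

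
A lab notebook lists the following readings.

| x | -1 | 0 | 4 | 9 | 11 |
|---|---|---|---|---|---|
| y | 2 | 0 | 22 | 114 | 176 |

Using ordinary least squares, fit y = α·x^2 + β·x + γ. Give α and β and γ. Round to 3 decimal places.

Setting ∂/∂α … = 0 gives: 21459·α + 2123·β + 219·γ = 30884;  2123·α + 219·β + 23·γ = 3048;  219·α + 23·β + 5·γ = 314.
(Σx^2·x^2 = 21459, Σx^2·x = 2123, Σx^2 = 219, Σx·x = 219, Σx = 23, Σ1 = 5, Σx^2·y = 30884, Σx·y = 3048, Σy = 314.)
Solving the 3×3 system (Gaussian elimination) gives α = 46947/30862, β = -25475/30862, γ = -480/15431.

α = 1.521, β = -0.825, γ = -0.031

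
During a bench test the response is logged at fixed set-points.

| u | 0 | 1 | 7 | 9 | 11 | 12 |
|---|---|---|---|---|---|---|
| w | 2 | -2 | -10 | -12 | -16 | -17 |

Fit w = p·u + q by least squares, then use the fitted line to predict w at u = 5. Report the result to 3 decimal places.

The normal equations are: 396·p + 40·q = -560;  40·p + 6·q = -55.
(Σu·u = 396, Σu = 40, Σ1 = 6, Σu·w = -560, Σw = -55.)
det = 396·6 − 40² = 776.
p = ((-560)·6 − 40·(-55))/776 = -145/97; q = (396·(-55) − 40·(-560))/776 = 155/194.
At u = 5: ŵ = (-145/97)·(5) + (155/194)·(1) = -1295/194.

ŵ = -6.675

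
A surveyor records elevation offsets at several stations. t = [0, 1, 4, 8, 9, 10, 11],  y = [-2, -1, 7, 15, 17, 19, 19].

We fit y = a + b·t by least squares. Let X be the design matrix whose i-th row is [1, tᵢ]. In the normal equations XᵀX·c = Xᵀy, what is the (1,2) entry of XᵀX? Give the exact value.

43

Row 1 ↔ basis 1, column 2 ↔ basis t, so (XᵀX)_{1,2} = Σᵢ t = (1)·(0) + (1)·(1) + (1)·(4) + (1)·(8) + (1)·(9) + (1)·(10) + (1)·(11) = 43.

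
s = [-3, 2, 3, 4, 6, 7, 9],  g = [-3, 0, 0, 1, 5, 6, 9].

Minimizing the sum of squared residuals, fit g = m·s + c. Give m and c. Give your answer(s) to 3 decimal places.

The normal system AᵀA·[m, c]ᵀ = Aᵀg is [[204, 28]; [28, 7]]·[m, c]ᵀ = [166, 18]ᵀ.
Determinant 204·7 − 28² = 644.
m = (166·7 − 28·18)/644 = 47/46; c = (204·18 − 28·166)/644 = -244/161.

m = 1.022, c = -1.516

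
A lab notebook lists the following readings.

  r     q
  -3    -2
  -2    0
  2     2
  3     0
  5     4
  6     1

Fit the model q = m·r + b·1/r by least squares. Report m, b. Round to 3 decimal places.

From the data, Σr·r = 87, Σr·1/r = 6, Σ1/r·1/r = 79/100.
And Σr·q = 36, Σ1/r·q = 79/30.
AᵀA·[m, b]ᵀ = Aᵀq becomes [[87, 6]; [6, 79/100]]·[m, b]ᵀ = [36, 79/30]ᵀ.
Eliminating b: (79/100)·(row 1) − 6·(row 2) gives (3273/100)·m = (79/100)·36 − 6·(79/30) = 316/25, so m = 1264/3273.
Then b = ((79/30) − 6·(1264/3273))/(79/100) = 1310/3273.

m = 0.386, b = 0.400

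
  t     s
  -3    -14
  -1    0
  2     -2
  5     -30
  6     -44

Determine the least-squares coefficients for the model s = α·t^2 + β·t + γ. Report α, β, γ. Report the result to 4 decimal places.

α = -1.4431, β = 0.9255, γ = 1.9808

Sums needed: Σt^2·t^2 = 2019, Σt^2·t = 321, Σt^2 = 75, Σt·t = 75, Σt = 9, Σ1 = 5.
For Xᵀs: Σt^2·s = -2468, Σt·s = -376, Σs = -90.
XᵀX·[α, β, γ]ᵀ = Xᵀs becomes [[2019, 321, 75]; [321, 75, 9]; [75, 9, 5]]·[α, β, γ]ᵀ = [-2468, -376, -90]ᵀ.
Solving the 3×3 system (Gaussian elimination) gives α = -1801/1248, β = 385/416, γ = 103/52.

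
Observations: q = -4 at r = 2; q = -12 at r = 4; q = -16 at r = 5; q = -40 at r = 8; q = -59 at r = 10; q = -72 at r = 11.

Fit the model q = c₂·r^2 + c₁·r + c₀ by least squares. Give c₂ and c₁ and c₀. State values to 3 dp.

Sums needed: Σr^2·r^2 = 29634, Σr^2·r = 3040, Σr^2 = 330, Σr·r = 330, Σr = 40, Σ1 = 6.
Right-hand side: Σr^2·q = -17780, Σr·q = -1838, Σq = -203.
Normal equations: [[29634, 3040, 330]; [3040, 330, 40]; [330, 40, 6]]·[c₂, c₁, c₀]ᵀ = [-17780, -1838, -203]ᵀ.
Solving the 3×3 system (Gaussian elimination) gives c₂ = -1183/2172, c₁ = -388/905, c₀ = -2213/2172.

c₂ = -0.545, c₁ = -0.429, c₀ = -1.019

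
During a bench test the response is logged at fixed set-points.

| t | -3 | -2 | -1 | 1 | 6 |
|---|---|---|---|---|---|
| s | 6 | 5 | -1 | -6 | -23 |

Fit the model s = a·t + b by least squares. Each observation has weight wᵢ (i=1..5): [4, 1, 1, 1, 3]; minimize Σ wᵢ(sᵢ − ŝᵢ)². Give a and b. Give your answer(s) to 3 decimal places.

a = -3.249, b = -3.400

Entries of XᵀWX: Σwᵢ·t·t = 150, Σwᵢ·t = 4, Σwᵢ·1 = 10.
And Σwᵢ·t·s = -501, Σwᵢ·s = -47.
Δ = 150·10 − 4² = 1484.
a = ((-501)·10 − 4·(-47))/1484 = -2411/742; b = (150·(-47) − 4·(-501))/1484 = -2523/742.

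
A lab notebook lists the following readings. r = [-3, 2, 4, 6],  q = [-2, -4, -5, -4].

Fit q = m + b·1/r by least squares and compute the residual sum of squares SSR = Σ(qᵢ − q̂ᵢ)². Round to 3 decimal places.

The normal system XᵀX·[m, b]ᵀ = Xᵀq is [[4, 7/12]; [7/12, 65/144]]·[m, b]ᵀ = [-15, -13/4]ᵀ.
det = 4·(65/144) − (7/12)² = 211/144.
m = ((-15)·(65/144) − (7/12)·(-13/4))/(211/144) = -702/211; b = (4·(-13/4) − (7/12)·(-15))/(211/144) = -612/211.
Residuals: 76/211, 164/211, -200/211, -40/211; SSR = 352/211.

SSR = 1.668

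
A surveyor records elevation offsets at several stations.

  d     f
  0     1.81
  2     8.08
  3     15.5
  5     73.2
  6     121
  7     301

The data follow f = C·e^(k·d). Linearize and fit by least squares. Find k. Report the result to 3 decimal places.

k = 0.720

Taking logs, ln f = k·d + ln C, so regress ln f on d.
XᵀX = [[123.0000, 23.0000]; [23.0000, 6]], rhs = [102.5918, 20.2197]ᵀ  (here Σd = 23.0000, Σ(d)² = 123.0000, Σln f = 20.2197, Σd·ln f = 102.5918).
Δ = 123.0000·6 − (23.0000)² = 209.0000; k = (102.5918·6 − 23.0000·20.2197)/209.0000 = 0.72009, ln C = (123.0000·20.2197 − 23.0000·102.5918)/209.0000 = 0.60960.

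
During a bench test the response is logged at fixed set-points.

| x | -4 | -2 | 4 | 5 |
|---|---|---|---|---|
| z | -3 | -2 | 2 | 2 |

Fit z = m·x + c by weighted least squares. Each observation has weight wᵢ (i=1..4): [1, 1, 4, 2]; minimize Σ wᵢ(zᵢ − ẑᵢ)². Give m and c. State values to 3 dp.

m = 0.601, c = -0.628

Forming AᵀWA = [[134, 20]; [20, 8]] and AᵀWz = [68, 7]ᵀ gives AᵀWA·[m, c]ᵀ = AᵀWz.
Δ = 134·8 − 20² = 672.
m = (68·8 − 20·7)/672 = 101/168; c = (134·7 − 20·68)/672 = -211/336.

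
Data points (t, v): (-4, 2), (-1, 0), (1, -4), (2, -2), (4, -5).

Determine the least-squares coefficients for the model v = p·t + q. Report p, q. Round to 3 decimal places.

p = -0.871, q = -1.452

Forming XᵀX = [[38, 2]; [2, 5]] and Xᵀv = [-36, -9]ᵀ gives XᵀX·[p, q]ᵀ = Xᵀv.
Δ = 38·5 − 2² = 186.
p = ((-36)·5 − 2·(-9))/186 = -27/31; q = (38·(-9) − 2·(-36))/186 = -45/31.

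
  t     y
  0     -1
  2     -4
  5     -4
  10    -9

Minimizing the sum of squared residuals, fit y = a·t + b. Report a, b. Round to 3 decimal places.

Sums needed: Σt·t = 129, Σt = 17, Σ1 = 4.
And Σt·y = -118, Σy = -18.
det = 129·4 − 17² = 227.
a = ((-118)·4 − 17·(-18))/227 = -166/227; b = (129·(-18) − 17·(-118))/227 = -316/227.

a = -0.731, b = -1.392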